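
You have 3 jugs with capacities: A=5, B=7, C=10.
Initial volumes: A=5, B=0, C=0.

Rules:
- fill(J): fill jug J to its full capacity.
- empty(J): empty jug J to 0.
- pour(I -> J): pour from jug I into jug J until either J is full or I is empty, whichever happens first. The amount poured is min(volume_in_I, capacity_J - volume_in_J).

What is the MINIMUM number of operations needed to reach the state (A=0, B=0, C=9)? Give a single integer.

BFS from (A=5, B=0, C=0). One shortest path:
  1. empty(A) -> (A=0 B=0 C=0)
  2. fill(B) -> (A=0 B=7 C=0)
  3. pour(B -> A) -> (A=5 B=2 C=0)
  4. empty(A) -> (A=0 B=2 C=0)
  5. pour(B -> C) -> (A=0 B=0 C=2)
  6. fill(B) -> (A=0 B=7 C=2)
  7. pour(B -> C) -> (A=0 B=0 C=9)
Reached target in 7 moves.

Answer: 7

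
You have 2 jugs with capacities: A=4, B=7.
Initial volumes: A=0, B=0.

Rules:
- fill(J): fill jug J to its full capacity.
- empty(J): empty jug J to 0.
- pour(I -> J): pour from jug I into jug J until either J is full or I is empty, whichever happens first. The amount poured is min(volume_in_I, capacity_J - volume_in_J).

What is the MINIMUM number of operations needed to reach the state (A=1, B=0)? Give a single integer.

Answer: 5

Derivation:
BFS from (A=0, B=0). One shortest path:
  1. fill(A) -> (A=4 B=0)
  2. pour(A -> B) -> (A=0 B=4)
  3. fill(A) -> (A=4 B=4)
  4. pour(A -> B) -> (A=1 B=7)
  5. empty(B) -> (A=1 B=0)
Reached target in 5 moves.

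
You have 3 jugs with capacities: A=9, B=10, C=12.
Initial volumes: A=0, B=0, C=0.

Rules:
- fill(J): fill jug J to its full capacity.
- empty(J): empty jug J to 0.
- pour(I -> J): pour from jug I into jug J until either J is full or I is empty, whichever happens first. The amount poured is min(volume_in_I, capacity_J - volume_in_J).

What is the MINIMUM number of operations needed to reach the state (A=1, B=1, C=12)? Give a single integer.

BFS from (A=0, B=0, C=0). One shortest path:
  1. fill(C) -> (A=0 B=0 C=12)
  2. pour(C -> B) -> (A=0 B=10 C=2)
  3. empty(B) -> (A=0 B=0 C=2)
  4. pour(C -> B) -> (A=0 B=2 C=0)
  5. fill(C) -> (A=0 B=2 C=12)
  6. pour(C -> A) -> (A=9 B=2 C=3)
  7. pour(A -> B) -> (A=1 B=10 C=3)
  8. pour(B -> C) -> (A=1 B=1 C=12)
Reached target in 8 moves.

Answer: 8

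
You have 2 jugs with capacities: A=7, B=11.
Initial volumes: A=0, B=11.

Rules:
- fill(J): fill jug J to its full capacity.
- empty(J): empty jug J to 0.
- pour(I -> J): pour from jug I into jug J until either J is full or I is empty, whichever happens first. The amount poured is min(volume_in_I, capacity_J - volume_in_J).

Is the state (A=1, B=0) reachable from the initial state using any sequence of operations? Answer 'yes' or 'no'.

BFS from (A=0, B=11):
  1. pour(B -> A) -> (A=7 B=4)
  2. empty(A) -> (A=0 B=4)
  3. pour(B -> A) -> (A=4 B=0)
  4. fill(B) -> (A=4 B=11)
  5. pour(B -> A) -> (A=7 B=8)
  6. empty(A) -> (A=0 B=8)
  7. pour(B -> A) -> (A=7 B=1)
  8. empty(A) -> (A=0 B=1)
  9. pour(B -> A) -> (A=1 B=0)
Target reached → yes.

Answer: yes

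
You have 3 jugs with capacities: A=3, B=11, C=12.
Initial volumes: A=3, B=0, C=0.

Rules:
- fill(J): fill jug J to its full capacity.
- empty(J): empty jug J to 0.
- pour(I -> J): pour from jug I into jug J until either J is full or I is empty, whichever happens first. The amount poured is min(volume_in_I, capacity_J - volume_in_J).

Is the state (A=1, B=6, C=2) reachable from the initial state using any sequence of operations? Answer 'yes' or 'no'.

BFS explored all 404 reachable states.
Reachable set includes: (0,0,0), (0,0,1), (0,0,2), (0,0,3), (0,0,4), (0,0,5), (0,0,6), (0,0,7), (0,0,8), (0,0,9), (0,0,10), (0,0,11) ...
Target (A=1, B=6, C=2) not in reachable set → no.

Answer: no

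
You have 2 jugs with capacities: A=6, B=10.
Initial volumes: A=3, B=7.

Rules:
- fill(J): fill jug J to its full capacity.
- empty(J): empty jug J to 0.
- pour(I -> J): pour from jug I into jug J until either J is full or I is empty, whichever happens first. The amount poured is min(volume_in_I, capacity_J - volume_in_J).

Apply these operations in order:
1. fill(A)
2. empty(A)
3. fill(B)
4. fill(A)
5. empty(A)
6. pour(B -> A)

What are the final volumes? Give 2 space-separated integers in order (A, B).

Step 1: fill(A) -> (A=6 B=7)
Step 2: empty(A) -> (A=0 B=7)
Step 3: fill(B) -> (A=0 B=10)
Step 4: fill(A) -> (A=6 B=10)
Step 5: empty(A) -> (A=0 B=10)
Step 6: pour(B -> A) -> (A=6 B=4)

Answer: 6 4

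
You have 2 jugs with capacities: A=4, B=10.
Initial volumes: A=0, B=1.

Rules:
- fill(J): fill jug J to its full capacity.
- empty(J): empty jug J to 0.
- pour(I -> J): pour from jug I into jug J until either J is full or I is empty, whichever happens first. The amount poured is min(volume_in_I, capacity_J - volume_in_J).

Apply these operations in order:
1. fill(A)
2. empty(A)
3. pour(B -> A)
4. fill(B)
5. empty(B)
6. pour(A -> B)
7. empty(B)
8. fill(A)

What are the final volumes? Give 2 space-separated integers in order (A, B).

Step 1: fill(A) -> (A=4 B=1)
Step 2: empty(A) -> (A=0 B=1)
Step 3: pour(B -> A) -> (A=1 B=0)
Step 4: fill(B) -> (A=1 B=10)
Step 5: empty(B) -> (A=1 B=0)
Step 6: pour(A -> B) -> (A=0 B=1)
Step 7: empty(B) -> (A=0 B=0)
Step 8: fill(A) -> (A=4 B=0)

Answer: 4 0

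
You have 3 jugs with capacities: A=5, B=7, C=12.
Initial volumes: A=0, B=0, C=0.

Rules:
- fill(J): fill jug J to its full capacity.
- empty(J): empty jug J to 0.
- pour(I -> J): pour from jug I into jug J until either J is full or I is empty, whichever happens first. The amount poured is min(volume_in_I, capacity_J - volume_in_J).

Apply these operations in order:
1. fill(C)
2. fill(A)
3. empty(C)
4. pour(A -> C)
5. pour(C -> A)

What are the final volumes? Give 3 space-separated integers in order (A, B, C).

Answer: 5 0 0

Derivation:
Step 1: fill(C) -> (A=0 B=0 C=12)
Step 2: fill(A) -> (A=5 B=0 C=12)
Step 3: empty(C) -> (A=5 B=0 C=0)
Step 4: pour(A -> C) -> (A=0 B=0 C=5)
Step 5: pour(C -> A) -> (A=5 B=0 C=0)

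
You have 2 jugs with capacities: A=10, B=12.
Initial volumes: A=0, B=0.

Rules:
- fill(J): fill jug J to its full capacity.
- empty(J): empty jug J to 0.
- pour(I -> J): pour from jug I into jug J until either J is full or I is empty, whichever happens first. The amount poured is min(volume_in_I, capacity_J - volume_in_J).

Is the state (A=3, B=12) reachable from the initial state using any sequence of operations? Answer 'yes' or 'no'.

BFS explored all 22 reachable states.
Reachable set includes: (0,0), (0,2), (0,4), (0,6), (0,8), (0,10), (0,12), (2,0), (2,12), (4,0), (4,12), (6,0) ...
Target (A=3, B=12) not in reachable set → no.

Answer: no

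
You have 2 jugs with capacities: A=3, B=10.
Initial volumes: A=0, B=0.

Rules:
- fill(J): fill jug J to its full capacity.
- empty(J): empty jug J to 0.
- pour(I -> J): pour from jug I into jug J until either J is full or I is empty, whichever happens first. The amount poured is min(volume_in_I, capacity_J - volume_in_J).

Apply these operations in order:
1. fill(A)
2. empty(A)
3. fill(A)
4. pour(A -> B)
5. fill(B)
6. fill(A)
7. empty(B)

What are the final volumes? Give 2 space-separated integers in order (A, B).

Step 1: fill(A) -> (A=3 B=0)
Step 2: empty(A) -> (A=0 B=0)
Step 3: fill(A) -> (A=3 B=0)
Step 4: pour(A -> B) -> (A=0 B=3)
Step 5: fill(B) -> (A=0 B=10)
Step 6: fill(A) -> (A=3 B=10)
Step 7: empty(B) -> (A=3 B=0)

Answer: 3 0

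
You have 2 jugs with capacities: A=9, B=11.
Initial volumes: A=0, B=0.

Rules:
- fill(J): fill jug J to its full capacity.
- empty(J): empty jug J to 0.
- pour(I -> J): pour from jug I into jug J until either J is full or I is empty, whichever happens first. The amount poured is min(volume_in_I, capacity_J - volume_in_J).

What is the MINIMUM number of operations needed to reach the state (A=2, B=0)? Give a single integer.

BFS from (A=0, B=0). One shortest path:
  1. fill(B) -> (A=0 B=11)
  2. pour(B -> A) -> (A=9 B=2)
  3. empty(A) -> (A=0 B=2)
  4. pour(B -> A) -> (A=2 B=0)
Reached target in 4 moves.

Answer: 4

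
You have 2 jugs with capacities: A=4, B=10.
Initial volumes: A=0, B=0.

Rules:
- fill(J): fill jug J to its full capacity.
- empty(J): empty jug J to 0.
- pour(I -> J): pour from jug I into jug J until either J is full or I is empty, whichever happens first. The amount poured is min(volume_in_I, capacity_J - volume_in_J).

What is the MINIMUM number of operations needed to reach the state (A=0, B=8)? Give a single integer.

Answer: 4

Derivation:
BFS from (A=0, B=0). One shortest path:
  1. fill(A) -> (A=4 B=0)
  2. pour(A -> B) -> (A=0 B=4)
  3. fill(A) -> (A=4 B=4)
  4. pour(A -> B) -> (A=0 B=8)
Reached target in 4 moves.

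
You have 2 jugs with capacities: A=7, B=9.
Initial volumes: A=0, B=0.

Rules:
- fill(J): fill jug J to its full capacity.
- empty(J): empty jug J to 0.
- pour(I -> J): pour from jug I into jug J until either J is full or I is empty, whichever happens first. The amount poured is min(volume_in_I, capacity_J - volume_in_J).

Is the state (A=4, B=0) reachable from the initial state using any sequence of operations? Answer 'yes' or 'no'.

BFS from (A=0, B=0):
  1. fill(B) -> (A=0 B=9)
  2. pour(B -> A) -> (A=7 B=2)
  3. empty(A) -> (A=0 B=2)
  4. pour(B -> A) -> (A=2 B=0)
  5. fill(B) -> (A=2 B=9)
  6. pour(B -> A) -> (A=7 B=4)
  7. empty(A) -> (A=0 B=4)
  8. pour(B -> A) -> (A=4 B=0)
Target reached → yes.

Answer: yes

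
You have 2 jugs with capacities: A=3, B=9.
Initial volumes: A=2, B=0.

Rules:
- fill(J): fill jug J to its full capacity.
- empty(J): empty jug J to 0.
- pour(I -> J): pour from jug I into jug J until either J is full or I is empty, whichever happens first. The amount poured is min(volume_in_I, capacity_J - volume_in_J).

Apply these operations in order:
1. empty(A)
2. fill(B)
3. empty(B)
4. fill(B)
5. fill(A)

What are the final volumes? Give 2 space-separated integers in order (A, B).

Answer: 3 9

Derivation:
Step 1: empty(A) -> (A=0 B=0)
Step 2: fill(B) -> (A=0 B=9)
Step 3: empty(B) -> (A=0 B=0)
Step 4: fill(B) -> (A=0 B=9)
Step 5: fill(A) -> (A=3 B=9)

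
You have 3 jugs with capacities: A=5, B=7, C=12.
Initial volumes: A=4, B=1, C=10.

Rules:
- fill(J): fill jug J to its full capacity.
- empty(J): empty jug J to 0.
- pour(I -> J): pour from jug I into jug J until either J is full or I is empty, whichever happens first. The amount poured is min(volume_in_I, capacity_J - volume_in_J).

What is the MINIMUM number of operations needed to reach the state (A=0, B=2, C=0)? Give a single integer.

BFS from (A=4, B=1, C=10). One shortest path:
  1. empty(B) -> (A=4 B=0 C=10)
  2. pour(A -> B) -> (A=0 B=4 C=10)
  3. pour(B -> C) -> (A=0 B=2 C=12)
  4. empty(C) -> (A=0 B=2 C=0)
Reached target in 4 moves.

Answer: 4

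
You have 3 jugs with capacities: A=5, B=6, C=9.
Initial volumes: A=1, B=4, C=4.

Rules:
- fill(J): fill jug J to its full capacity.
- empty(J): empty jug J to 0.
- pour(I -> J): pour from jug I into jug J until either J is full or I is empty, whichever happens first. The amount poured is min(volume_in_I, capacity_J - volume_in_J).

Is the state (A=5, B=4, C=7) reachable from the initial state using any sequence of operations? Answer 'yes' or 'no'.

BFS from (A=1, B=4, C=4):
  1. fill(A) -> (A=5 B=4 C=4)
  2. pour(A -> B) -> (A=3 B=6 C=4)
  3. empty(B) -> (A=3 B=0 C=4)
  4. pour(C -> B) -> (A=3 B=4 C=0)
  5. fill(C) -> (A=3 B=4 C=9)
  6. pour(C -> A) -> (A=5 B=4 C=7)
Target reached → yes.

Answer: yes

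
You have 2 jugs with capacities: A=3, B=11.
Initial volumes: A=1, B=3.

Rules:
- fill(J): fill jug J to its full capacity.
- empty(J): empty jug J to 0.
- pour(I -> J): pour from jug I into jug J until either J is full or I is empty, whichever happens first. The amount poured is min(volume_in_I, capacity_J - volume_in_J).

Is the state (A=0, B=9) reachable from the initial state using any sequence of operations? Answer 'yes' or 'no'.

Answer: yes

Derivation:
BFS from (A=1, B=3):
  1. fill(B) -> (A=1 B=11)
  2. pour(B -> A) -> (A=3 B=9)
  3. empty(A) -> (A=0 B=9)
Target reached → yes.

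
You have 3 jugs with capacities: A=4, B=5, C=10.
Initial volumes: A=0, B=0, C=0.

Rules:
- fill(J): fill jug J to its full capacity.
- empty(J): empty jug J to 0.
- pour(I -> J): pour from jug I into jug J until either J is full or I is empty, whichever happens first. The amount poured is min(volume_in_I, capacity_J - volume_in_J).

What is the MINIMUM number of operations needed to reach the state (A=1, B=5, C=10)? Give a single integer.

Answer: 6

Derivation:
BFS from (A=0, B=0, C=0). One shortest path:
  1. fill(B) -> (A=0 B=5 C=0)
  2. fill(C) -> (A=0 B=5 C=10)
  3. pour(B -> A) -> (A=4 B=1 C=10)
  4. empty(A) -> (A=0 B=1 C=10)
  5. pour(B -> A) -> (A=1 B=0 C=10)
  6. fill(B) -> (A=1 B=5 C=10)
Reached target in 6 moves.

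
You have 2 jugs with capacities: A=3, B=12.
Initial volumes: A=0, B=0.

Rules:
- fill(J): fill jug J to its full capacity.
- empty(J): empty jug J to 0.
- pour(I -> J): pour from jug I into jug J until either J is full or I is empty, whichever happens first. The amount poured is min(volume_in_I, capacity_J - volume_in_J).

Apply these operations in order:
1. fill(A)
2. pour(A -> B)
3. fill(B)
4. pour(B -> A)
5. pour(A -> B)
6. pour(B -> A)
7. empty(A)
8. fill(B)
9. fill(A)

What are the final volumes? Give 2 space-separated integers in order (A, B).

Answer: 3 12

Derivation:
Step 1: fill(A) -> (A=3 B=0)
Step 2: pour(A -> B) -> (A=0 B=3)
Step 3: fill(B) -> (A=0 B=12)
Step 4: pour(B -> A) -> (A=3 B=9)
Step 5: pour(A -> B) -> (A=0 B=12)
Step 6: pour(B -> A) -> (A=3 B=9)
Step 7: empty(A) -> (A=0 B=9)
Step 8: fill(B) -> (A=0 B=12)
Step 9: fill(A) -> (A=3 B=12)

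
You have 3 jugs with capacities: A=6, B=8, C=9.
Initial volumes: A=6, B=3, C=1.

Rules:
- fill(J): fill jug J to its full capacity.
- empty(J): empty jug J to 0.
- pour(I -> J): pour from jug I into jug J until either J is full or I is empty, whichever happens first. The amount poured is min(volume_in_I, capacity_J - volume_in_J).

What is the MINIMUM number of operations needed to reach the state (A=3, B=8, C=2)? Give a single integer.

Answer: 5

Derivation:
BFS from (A=6, B=3, C=1). One shortest path:
  1. empty(A) -> (A=0 B=3 C=1)
  2. pour(B -> A) -> (A=3 B=0 C=1)
  3. pour(C -> B) -> (A=3 B=1 C=0)
  4. fill(C) -> (A=3 B=1 C=9)
  5. pour(C -> B) -> (A=3 B=8 C=2)
Reached target in 5 moves.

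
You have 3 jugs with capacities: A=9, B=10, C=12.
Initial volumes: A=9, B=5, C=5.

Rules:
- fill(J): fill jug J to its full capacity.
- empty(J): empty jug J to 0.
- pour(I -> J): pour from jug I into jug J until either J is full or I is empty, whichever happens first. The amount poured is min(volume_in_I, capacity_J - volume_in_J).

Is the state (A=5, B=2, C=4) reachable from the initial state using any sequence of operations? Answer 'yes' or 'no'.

Answer: no

Derivation:
BFS explored all 638 reachable states.
Reachable set includes: (0,0,0), (0,0,1), (0,0,2), (0,0,3), (0,0,4), (0,0,5), (0,0,6), (0,0,7), (0,0,8), (0,0,9), (0,0,10), (0,0,11) ...
Target (A=5, B=2, C=4) not in reachable set → no.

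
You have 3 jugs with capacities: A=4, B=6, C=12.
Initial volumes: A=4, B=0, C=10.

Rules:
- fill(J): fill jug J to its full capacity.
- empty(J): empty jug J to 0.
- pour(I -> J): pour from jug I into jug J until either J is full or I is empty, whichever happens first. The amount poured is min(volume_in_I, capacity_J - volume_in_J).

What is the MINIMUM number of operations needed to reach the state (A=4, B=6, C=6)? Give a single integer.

BFS from (A=4, B=0, C=10). One shortest path:
  1. fill(C) -> (A=4 B=0 C=12)
  2. pour(C -> B) -> (A=4 B=6 C=6)
Reached target in 2 moves.

Answer: 2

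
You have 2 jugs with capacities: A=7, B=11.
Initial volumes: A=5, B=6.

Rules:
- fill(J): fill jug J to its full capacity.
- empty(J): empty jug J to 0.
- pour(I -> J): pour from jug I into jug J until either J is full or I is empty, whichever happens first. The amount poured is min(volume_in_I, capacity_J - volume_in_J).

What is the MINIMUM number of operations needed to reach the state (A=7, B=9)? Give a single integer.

Answer: 2

Derivation:
BFS from (A=5, B=6). One shortest path:
  1. fill(B) -> (A=5 B=11)
  2. pour(B -> A) -> (A=7 B=9)
Reached target in 2 moves.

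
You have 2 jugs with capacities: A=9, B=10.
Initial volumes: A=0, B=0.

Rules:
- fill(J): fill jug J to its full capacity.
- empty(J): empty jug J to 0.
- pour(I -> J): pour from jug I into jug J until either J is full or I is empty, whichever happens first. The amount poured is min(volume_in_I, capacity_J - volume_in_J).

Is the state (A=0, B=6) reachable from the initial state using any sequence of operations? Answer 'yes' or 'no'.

BFS from (A=0, B=0):
  1. fill(A) -> (A=9 B=0)
  2. pour(A -> B) -> (A=0 B=9)
  3. fill(A) -> (A=9 B=9)
  4. pour(A -> B) -> (A=8 B=10)
  5. empty(B) -> (A=8 B=0)
  6. pour(A -> B) -> (A=0 B=8)
  7. fill(A) -> (A=9 B=8)
  8. pour(A -> B) -> (A=7 B=10)
  9. empty(B) -> (A=7 B=0)
  10. pour(A -> B) -> (A=0 B=7)
  11. fill(A) -> (A=9 B=7)
  12. pour(A -> B) -> (A=6 B=10)
  13. empty(B) -> (A=6 B=0)
  14. pour(A -> B) -> (A=0 B=6)
Target reached → yes.

Answer: yes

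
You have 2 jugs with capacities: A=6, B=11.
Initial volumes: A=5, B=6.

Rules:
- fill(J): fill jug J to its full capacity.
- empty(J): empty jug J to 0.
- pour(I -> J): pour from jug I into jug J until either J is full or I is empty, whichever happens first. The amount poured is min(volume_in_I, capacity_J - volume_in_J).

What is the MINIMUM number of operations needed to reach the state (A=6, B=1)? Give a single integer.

Answer: 5

Derivation:
BFS from (A=5, B=6). One shortest path:
  1. fill(A) -> (A=6 B=6)
  2. pour(A -> B) -> (A=1 B=11)
  3. empty(B) -> (A=1 B=0)
  4. pour(A -> B) -> (A=0 B=1)
  5. fill(A) -> (A=6 B=1)
Reached target in 5 moves.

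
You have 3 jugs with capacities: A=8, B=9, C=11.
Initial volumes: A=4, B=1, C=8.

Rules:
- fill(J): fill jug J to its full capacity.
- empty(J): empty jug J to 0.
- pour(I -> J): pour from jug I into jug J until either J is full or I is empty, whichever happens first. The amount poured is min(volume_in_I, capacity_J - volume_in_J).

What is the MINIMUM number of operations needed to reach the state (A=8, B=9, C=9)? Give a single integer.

Answer: 3

Derivation:
BFS from (A=4, B=1, C=8). One shortest path:
  1. fill(A) -> (A=8 B=1 C=8)
  2. pour(B -> C) -> (A=8 B=0 C=9)
  3. fill(B) -> (A=8 B=9 C=9)
Reached target in 3 moves.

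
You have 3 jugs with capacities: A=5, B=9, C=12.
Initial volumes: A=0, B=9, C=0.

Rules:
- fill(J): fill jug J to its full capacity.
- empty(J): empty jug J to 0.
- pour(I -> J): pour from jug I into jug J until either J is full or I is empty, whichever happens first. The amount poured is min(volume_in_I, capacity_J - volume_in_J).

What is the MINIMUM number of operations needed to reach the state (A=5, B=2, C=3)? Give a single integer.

BFS from (A=0, B=9, C=0). One shortest path:
  1. fill(A) -> (A=5 B=9 C=0)
  2. pour(B -> C) -> (A=5 B=0 C=9)
  3. pour(A -> C) -> (A=2 B=0 C=12)
  4. pour(C -> B) -> (A=2 B=9 C=3)
  5. empty(B) -> (A=2 B=0 C=3)
  6. pour(A -> B) -> (A=0 B=2 C=3)
  7. fill(A) -> (A=5 B=2 C=3)
Reached target in 7 moves.

Answer: 7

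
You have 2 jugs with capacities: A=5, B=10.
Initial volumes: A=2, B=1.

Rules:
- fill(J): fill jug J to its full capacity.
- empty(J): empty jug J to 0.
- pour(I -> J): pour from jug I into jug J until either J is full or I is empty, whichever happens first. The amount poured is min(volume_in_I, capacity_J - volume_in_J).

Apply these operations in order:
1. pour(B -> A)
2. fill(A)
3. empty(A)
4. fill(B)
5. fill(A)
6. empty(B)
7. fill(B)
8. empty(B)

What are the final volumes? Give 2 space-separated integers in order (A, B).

Answer: 5 0

Derivation:
Step 1: pour(B -> A) -> (A=3 B=0)
Step 2: fill(A) -> (A=5 B=0)
Step 3: empty(A) -> (A=0 B=0)
Step 4: fill(B) -> (A=0 B=10)
Step 5: fill(A) -> (A=5 B=10)
Step 6: empty(B) -> (A=5 B=0)
Step 7: fill(B) -> (A=5 B=10)
Step 8: empty(B) -> (A=5 B=0)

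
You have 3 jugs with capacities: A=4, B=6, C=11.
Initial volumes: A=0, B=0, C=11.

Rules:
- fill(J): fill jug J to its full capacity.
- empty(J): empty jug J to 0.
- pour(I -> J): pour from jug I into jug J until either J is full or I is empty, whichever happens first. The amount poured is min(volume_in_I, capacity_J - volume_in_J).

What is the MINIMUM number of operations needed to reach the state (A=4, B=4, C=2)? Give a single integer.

Answer: 6

Derivation:
BFS from (A=0, B=0, C=11). One shortest path:
  1. fill(A) -> (A=4 B=0 C=11)
  2. fill(B) -> (A=4 B=6 C=11)
  3. empty(C) -> (A=4 B=6 C=0)
  4. pour(B -> C) -> (A=4 B=0 C=6)
  5. pour(A -> B) -> (A=0 B=4 C=6)
  6. pour(C -> A) -> (A=4 B=4 C=2)
Reached target in 6 moves.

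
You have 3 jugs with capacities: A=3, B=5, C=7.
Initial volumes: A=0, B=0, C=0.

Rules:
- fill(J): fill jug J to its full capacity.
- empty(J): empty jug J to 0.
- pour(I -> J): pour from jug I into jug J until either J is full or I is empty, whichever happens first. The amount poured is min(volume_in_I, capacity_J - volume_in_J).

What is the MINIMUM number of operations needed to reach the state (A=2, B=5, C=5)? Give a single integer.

BFS from (A=0, B=0, C=0). One shortest path:
  1. fill(C) -> (A=0 B=0 C=7)
  2. pour(C -> B) -> (A=0 B=5 C=2)
  3. pour(C -> A) -> (A=2 B=5 C=0)
  4. pour(B -> C) -> (A=2 B=0 C=5)
  5. fill(B) -> (A=2 B=5 C=5)
Reached target in 5 moves.

Answer: 5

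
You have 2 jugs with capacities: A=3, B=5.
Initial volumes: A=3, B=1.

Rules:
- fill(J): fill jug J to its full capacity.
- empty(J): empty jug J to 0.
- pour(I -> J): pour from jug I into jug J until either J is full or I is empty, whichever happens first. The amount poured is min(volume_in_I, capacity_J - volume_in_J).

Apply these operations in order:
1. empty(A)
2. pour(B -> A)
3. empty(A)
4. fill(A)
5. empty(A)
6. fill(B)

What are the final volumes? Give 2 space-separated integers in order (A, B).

Step 1: empty(A) -> (A=0 B=1)
Step 2: pour(B -> A) -> (A=1 B=0)
Step 3: empty(A) -> (A=0 B=0)
Step 4: fill(A) -> (A=3 B=0)
Step 5: empty(A) -> (A=0 B=0)
Step 6: fill(B) -> (A=0 B=5)

Answer: 0 5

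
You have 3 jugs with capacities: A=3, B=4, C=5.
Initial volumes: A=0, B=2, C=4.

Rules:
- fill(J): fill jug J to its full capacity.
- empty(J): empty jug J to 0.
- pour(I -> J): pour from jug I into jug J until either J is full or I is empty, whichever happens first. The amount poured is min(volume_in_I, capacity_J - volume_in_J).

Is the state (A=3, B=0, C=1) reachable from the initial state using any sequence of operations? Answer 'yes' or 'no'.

Answer: yes

Derivation:
BFS from (A=0, B=2, C=4):
  1. empty(B) -> (A=0 B=0 C=4)
  2. pour(C -> A) -> (A=3 B=0 C=1)
Target reached → yes.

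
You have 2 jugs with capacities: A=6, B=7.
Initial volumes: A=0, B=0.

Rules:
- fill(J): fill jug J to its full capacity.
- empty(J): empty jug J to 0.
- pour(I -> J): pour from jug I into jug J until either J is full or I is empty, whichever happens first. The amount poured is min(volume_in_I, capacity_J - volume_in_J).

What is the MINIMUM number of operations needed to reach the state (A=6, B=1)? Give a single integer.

BFS from (A=0, B=0). One shortest path:
  1. fill(B) -> (A=0 B=7)
  2. pour(B -> A) -> (A=6 B=1)
Reached target in 2 moves.

Answer: 2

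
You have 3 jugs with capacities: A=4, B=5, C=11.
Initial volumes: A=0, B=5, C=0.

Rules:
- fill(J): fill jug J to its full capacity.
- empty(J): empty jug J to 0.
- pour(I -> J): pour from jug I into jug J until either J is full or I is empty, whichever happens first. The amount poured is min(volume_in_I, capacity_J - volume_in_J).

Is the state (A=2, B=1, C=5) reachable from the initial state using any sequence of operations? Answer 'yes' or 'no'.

BFS explored all 240 reachable states.
Reachable set includes: (0,0,0), (0,0,1), (0,0,2), (0,0,3), (0,0,4), (0,0,5), (0,0,6), (0,0,7), (0,0,8), (0,0,9), (0,0,10), (0,0,11) ...
Target (A=2, B=1, C=5) not in reachable set → no.

Answer: no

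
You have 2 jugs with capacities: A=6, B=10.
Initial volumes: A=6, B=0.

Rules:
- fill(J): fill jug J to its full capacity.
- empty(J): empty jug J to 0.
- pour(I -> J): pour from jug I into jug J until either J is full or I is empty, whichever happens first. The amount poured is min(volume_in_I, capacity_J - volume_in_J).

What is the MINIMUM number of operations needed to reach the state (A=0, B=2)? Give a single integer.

BFS from (A=6, B=0). One shortest path:
  1. pour(A -> B) -> (A=0 B=6)
  2. fill(A) -> (A=6 B=6)
  3. pour(A -> B) -> (A=2 B=10)
  4. empty(B) -> (A=2 B=0)
  5. pour(A -> B) -> (A=0 B=2)
Reached target in 5 moves.

Answer: 5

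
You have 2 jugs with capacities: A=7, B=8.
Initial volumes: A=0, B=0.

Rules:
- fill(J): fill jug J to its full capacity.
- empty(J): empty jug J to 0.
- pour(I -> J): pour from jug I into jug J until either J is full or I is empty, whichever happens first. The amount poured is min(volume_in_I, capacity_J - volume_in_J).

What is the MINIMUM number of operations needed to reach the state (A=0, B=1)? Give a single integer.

BFS from (A=0, B=0). One shortest path:
  1. fill(B) -> (A=0 B=8)
  2. pour(B -> A) -> (A=7 B=1)
  3. empty(A) -> (A=0 B=1)
Reached target in 3 moves.

Answer: 3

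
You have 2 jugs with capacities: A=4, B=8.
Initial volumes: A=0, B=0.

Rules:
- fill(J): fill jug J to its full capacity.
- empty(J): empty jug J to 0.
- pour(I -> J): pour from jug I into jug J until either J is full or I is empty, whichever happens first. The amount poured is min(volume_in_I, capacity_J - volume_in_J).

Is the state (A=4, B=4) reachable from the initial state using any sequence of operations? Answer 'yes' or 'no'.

BFS from (A=0, B=0):
  1. fill(B) -> (A=0 B=8)
  2. pour(B -> A) -> (A=4 B=4)
Target reached → yes.

Answer: yes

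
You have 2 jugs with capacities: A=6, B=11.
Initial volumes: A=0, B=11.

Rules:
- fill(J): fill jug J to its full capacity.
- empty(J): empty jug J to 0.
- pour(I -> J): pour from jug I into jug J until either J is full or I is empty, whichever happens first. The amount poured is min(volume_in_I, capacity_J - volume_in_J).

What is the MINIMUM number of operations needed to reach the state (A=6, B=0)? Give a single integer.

Answer: 2

Derivation:
BFS from (A=0, B=11). One shortest path:
  1. fill(A) -> (A=6 B=11)
  2. empty(B) -> (A=6 B=0)
Reached target in 2 moves.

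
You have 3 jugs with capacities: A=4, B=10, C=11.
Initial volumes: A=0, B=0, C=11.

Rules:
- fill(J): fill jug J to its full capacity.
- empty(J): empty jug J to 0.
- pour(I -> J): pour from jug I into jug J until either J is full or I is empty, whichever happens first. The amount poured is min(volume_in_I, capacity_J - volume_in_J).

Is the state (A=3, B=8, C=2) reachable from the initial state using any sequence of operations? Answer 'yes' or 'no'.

Answer: no

Derivation:
BFS explored all 390 reachable states.
Reachable set includes: (0,0,0), (0,0,1), (0,0,2), (0,0,3), (0,0,4), (0,0,5), (0,0,6), (0,0,7), (0,0,8), (0,0,9), (0,0,10), (0,0,11) ...
Target (A=3, B=8, C=2) not in reachable set → no.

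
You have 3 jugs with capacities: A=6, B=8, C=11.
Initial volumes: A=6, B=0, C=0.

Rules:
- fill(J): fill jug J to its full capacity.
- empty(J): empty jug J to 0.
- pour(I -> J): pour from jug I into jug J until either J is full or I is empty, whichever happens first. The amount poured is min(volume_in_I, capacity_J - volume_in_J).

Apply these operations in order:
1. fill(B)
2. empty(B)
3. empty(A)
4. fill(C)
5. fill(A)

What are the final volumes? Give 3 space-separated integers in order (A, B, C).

Answer: 6 0 11

Derivation:
Step 1: fill(B) -> (A=6 B=8 C=0)
Step 2: empty(B) -> (A=6 B=0 C=0)
Step 3: empty(A) -> (A=0 B=0 C=0)
Step 4: fill(C) -> (A=0 B=0 C=11)
Step 5: fill(A) -> (A=6 B=0 C=11)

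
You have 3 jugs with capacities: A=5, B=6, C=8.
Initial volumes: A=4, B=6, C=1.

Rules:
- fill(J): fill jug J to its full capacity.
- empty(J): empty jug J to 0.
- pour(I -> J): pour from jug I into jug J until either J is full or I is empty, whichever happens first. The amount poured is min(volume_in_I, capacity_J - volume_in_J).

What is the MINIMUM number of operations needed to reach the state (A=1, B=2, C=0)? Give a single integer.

Answer: 7

Derivation:
BFS from (A=4, B=6, C=1). One shortest path:
  1. empty(A) -> (A=0 B=6 C=1)
  2. empty(B) -> (A=0 B=0 C=1)
  3. pour(C -> A) -> (A=1 B=0 C=0)
  4. fill(C) -> (A=1 B=0 C=8)
  5. pour(C -> B) -> (A=1 B=6 C=2)
  6. empty(B) -> (A=1 B=0 C=2)
  7. pour(C -> B) -> (A=1 B=2 C=0)
Reached target in 7 moves.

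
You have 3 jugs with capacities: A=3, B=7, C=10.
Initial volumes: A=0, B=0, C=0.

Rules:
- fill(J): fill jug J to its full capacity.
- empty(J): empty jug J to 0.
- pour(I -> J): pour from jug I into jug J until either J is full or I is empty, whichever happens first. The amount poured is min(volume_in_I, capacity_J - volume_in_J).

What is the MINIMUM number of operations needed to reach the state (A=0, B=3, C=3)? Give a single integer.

Answer: 4

Derivation:
BFS from (A=0, B=0, C=0). One shortest path:
  1. fill(A) -> (A=3 B=0 C=0)
  2. pour(A -> B) -> (A=0 B=3 C=0)
  3. fill(A) -> (A=3 B=3 C=0)
  4. pour(A -> C) -> (A=0 B=3 C=3)
Reached target in 4 moves.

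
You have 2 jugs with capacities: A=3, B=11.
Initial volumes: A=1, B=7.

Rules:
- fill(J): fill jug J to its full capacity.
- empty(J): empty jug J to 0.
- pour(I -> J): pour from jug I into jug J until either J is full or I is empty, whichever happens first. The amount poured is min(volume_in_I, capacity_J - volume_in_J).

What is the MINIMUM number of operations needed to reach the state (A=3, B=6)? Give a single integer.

Answer: 4

Derivation:
BFS from (A=1, B=7). One shortest path:
  1. fill(B) -> (A=1 B=11)
  2. pour(B -> A) -> (A=3 B=9)
  3. empty(A) -> (A=0 B=9)
  4. pour(B -> A) -> (A=3 B=6)
Reached target in 4 moves.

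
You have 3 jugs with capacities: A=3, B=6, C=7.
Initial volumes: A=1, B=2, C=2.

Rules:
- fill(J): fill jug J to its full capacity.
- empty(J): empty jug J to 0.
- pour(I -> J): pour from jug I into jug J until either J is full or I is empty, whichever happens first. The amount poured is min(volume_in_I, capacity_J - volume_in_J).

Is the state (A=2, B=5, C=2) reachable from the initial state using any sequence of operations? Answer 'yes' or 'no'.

BFS explored all 165 reachable states.
Reachable set includes: (0,0,0), (0,0,1), (0,0,2), (0,0,3), (0,0,4), (0,0,5), (0,0,6), (0,0,7), (0,1,0), (0,1,1), (0,1,2), (0,1,3) ...
Target (A=2, B=5, C=2) not in reachable set → no.

Answer: no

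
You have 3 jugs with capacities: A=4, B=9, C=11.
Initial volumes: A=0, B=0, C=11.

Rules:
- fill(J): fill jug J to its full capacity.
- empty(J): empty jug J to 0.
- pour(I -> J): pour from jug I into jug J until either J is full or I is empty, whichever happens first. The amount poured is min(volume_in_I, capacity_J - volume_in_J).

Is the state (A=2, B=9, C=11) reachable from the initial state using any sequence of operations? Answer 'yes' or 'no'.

Answer: yes

Derivation:
BFS from (A=0, B=0, C=11):
  1. pour(C -> B) -> (A=0 B=9 C=2)
  2. pour(C -> A) -> (A=2 B=9 C=0)
  3. fill(C) -> (A=2 B=9 C=11)
Target reached → yes.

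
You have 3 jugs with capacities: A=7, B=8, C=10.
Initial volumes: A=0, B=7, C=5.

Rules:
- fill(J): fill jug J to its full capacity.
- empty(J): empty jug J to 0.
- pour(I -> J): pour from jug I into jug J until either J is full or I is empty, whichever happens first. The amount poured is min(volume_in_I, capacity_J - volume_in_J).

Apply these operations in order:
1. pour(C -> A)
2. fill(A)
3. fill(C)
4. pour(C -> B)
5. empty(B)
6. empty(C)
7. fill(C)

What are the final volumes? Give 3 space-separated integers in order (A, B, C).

Answer: 7 0 10

Derivation:
Step 1: pour(C -> A) -> (A=5 B=7 C=0)
Step 2: fill(A) -> (A=7 B=7 C=0)
Step 3: fill(C) -> (A=7 B=7 C=10)
Step 4: pour(C -> B) -> (A=7 B=8 C=9)
Step 5: empty(B) -> (A=7 B=0 C=9)
Step 6: empty(C) -> (A=7 B=0 C=0)
Step 7: fill(C) -> (A=7 B=0 C=10)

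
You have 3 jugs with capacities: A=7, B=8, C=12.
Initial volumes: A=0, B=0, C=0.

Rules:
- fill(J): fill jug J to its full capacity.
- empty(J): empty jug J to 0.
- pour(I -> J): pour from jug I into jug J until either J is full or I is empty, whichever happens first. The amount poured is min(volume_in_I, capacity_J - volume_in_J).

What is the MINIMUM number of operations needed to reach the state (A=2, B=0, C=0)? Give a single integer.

BFS from (A=0, B=0, C=0). One shortest path:
  1. fill(A) -> (A=7 B=0 C=0)
  2. pour(A -> C) -> (A=0 B=0 C=7)
  3. fill(A) -> (A=7 B=0 C=7)
  4. pour(A -> C) -> (A=2 B=0 C=12)
  5. empty(C) -> (A=2 B=0 C=0)
Reached target in 5 moves.

Answer: 5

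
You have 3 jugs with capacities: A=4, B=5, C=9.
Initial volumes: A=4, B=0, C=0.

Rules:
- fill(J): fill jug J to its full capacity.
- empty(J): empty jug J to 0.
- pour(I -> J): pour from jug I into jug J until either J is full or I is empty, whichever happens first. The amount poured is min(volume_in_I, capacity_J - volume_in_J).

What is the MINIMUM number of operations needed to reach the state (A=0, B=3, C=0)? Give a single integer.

Answer: 5

Derivation:
BFS from (A=4, B=0, C=0). One shortest path:
  1. pour(A -> B) -> (A=0 B=4 C=0)
  2. fill(A) -> (A=4 B=4 C=0)
  3. pour(A -> B) -> (A=3 B=5 C=0)
  4. empty(B) -> (A=3 B=0 C=0)
  5. pour(A -> B) -> (A=0 B=3 C=0)
Reached target in 5 moves.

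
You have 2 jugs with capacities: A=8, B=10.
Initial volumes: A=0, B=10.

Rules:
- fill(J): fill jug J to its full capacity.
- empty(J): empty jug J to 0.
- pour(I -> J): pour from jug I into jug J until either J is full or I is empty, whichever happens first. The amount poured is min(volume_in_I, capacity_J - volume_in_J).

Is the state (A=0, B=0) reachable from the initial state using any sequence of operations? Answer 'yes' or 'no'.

BFS from (A=0, B=10):
  1. empty(B) -> (A=0 B=0)
Target reached → yes.

Answer: yes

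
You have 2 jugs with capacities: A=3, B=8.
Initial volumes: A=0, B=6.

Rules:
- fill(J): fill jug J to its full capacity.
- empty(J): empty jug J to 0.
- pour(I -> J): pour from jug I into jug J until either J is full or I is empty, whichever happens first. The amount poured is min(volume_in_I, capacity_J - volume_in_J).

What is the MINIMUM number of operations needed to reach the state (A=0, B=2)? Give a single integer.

BFS from (A=0, B=6). One shortest path:
  1. fill(B) -> (A=0 B=8)
  2. pour(B -> A) -> (A=3 B=5)
  3. empty(A) -> (A=0 B=5)
  4. pour(B -> A) -> (A=3 B=2)
  5. empty(A) -> (A=0 B=2)
Reached target in 5 moves.

Answer: 5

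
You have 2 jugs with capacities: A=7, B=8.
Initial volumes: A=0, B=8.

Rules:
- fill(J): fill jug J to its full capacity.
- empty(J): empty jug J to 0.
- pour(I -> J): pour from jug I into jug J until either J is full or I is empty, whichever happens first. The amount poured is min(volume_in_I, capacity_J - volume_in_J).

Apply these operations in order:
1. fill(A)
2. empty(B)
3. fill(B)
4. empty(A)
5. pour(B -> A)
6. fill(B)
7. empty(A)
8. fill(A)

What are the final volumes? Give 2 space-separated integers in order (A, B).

Step 1: fill(A) -> (A=7 B=8)
Step 2: empty(B) -> (A=7 B=0)
Step 3: fill(B) -> (A=7 B=8)
Step 4: empty(A) -> (A=0 B=8)
Step 5: pour(B -> A) -> (A=7 B=1)
Step 6: fill(B) -> (A=7 B=8)
Step 7: empty(A) -> (A=0 B=8)
Step 8: fill(A) -> (A=7 B=8)

Answer: 7 8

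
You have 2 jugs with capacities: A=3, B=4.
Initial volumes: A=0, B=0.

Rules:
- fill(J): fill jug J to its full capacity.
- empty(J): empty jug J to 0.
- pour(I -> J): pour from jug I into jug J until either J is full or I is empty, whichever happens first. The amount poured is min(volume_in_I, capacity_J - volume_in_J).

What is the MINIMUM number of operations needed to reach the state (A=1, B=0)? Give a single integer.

Answer: 4

Derivation:
BFS from (A=0, B=0). One shortest path:
  1. fill(B) -> (A=0 B=4)
  2. pour(B -> A) -> (A=3 B=1)
  3. empty(A) -> (A=0 B=1)
  4. pour(B -> A) -> (A=1 B=0)
Reached target in 4 moves.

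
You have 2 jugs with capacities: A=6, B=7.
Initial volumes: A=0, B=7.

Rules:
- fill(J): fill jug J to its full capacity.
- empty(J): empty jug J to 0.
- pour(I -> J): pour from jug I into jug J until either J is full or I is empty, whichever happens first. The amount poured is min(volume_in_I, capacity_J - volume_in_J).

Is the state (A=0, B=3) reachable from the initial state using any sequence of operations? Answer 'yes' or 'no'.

Answer: yes

Derivation:
BFS from (A=0, B=7):
  1. pour(B -> A) -> (A=6 B=1)
  2. empty(A) -> (A=0 B=1)
  3. pour(B -> A) -> (A=1 B=0)
  4. fill(B) -> (A=1 B=7)
  5. pour(B -> A) -> (A=6 B=2)
  6. empty(A) -> (A=0 B=2)
  7. pour(B -> A) -> (A=2 B=0)
  8. fill(B) -> (A=2 B=7)
  9. pour(B -> A) -> (A=6 B=3)
  10. empty(A) -> (A=0 B=3)
Target reached → yes.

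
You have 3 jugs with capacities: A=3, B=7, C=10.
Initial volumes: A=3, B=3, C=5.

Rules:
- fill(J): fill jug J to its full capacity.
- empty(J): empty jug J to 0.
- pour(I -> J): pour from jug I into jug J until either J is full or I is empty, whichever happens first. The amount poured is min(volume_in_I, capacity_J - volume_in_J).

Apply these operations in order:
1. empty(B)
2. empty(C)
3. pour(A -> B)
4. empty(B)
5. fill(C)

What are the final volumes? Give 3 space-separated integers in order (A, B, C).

Answer: 0 0 10

Derivation:
Step 1: empty(B) -> (A=3 B=0 C=5)
Step 2: empty(C) -> (A=3 B=0 C=0)
Step 3: pour(A -> B) -> (A=0 B=3 C=0)
Step 4: empty(B) -> (A=0 B=0 C=0)
Step 5: fill(C) -> (A=0 B=0 C=10)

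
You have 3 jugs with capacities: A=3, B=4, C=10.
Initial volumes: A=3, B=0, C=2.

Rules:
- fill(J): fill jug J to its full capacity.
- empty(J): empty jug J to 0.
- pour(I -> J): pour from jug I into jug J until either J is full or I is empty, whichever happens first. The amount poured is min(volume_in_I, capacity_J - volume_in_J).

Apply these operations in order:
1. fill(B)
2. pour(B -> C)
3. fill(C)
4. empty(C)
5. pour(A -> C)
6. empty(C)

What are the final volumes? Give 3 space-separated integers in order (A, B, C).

Answer: 0 0 0

Derivation:
Step 1: fill(B) -> (A=3 B=4 C=2)
Step 2: pour(B -> C) -> (A=3 B=0 C=6)
Step 3: fill(C) -> (A=3 B=0 C=10)
Step 4: empty(C) -> (A=3 B=0 C=0)
Step 5: pour(A -> C) -> (A=0 B=0 C=3)
Step 6: empty(C) -> (A=0 B=0 C=0)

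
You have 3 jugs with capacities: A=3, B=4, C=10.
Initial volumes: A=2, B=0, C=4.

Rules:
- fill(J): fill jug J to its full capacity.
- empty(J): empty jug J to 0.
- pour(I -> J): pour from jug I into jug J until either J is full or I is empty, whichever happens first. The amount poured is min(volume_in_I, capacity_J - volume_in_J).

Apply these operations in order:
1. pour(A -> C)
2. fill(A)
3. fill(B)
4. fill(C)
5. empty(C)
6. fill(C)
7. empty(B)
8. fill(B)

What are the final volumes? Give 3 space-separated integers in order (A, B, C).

Step 1: pour(A -> C) -> (A=0 B=0 C=6)
Step 2: fill(A) -> (A=3 B=0 C=6)
Step 3: fill(B) -> (A=3 B=4 C=6)
Step 4: fill(C) -> (A=3 B=4 C=10)
Step 5: empty(C) -> (A=3 B=4 C=0)
Step 6: fill(C) -> (A=3 B=4 C=10)
Step 7: empty(B) -> (A=3 B=0 C=10)
Step 8: fill(B) -> (A=3 B=4 C=10)

Answer: 3 4 10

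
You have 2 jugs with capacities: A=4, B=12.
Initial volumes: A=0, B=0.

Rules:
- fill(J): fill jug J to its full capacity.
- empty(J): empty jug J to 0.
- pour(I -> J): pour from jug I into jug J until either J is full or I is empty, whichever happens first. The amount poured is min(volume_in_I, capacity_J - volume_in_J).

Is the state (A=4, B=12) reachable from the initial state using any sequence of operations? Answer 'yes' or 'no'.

BFS from (A=0, B=0):
  1. fill(A) -> (A=4 B=0)
  2. fill(B) -> (A=4 B=12)
Target reached → yes.

Answer: yes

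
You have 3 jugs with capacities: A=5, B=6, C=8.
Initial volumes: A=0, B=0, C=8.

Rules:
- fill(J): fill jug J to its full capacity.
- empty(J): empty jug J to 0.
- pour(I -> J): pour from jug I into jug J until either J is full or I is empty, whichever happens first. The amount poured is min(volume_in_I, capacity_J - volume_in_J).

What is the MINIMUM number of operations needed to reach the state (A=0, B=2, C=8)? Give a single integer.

BFS from (A=0, B=0, C=8). One shortest path:
  1. pour(C -> B) -> (A=0 B=6 C=2)
  2. empty(B) -> (A=0 B=0 C=2)
  3. pour(C -> B) -> (A=0 B=2 C=0)
  4. fill(C) -> (A=0 B=2 C=8)
Reached target in 4 moves.

Answer: 4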